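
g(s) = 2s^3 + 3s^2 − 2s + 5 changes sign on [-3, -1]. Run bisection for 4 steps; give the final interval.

s = -2 gives g = 5, positive; keep [-3, -2]
s = -2.5 gives g = -2.5, negative; keep [-2.5, -2]
s = -2.25 gives g = 1.90625, positive; keep [-2.5, -2.25]
s = -2.375 gives g = -0.1211, negative; keep [-2.375, -2.25]

[-2.375, -2.25]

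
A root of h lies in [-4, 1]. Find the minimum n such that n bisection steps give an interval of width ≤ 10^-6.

23

Width after n steps is 5/2^n. Need 2^n ≥ 5/10^-6 = 5000000.
2^22 = 4194304 < 5000000 ≤ 2^23 = 8388608, so n = 23.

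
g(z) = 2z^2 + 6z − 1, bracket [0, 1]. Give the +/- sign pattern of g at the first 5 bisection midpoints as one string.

++-+-

g(0.5) = 2.5 > 0, so the root lies in [0, 0.5]
g(0.25) = 0.625 > 0, so the root lies in [0, 0.25]
g(0.125) = -0.21875 < 0, so the root lies in [0.125, 0.25]
g(0.1875) = 0.1953 > 0, so the root lies in [0.125, 0.1875]
g(0.15625) = -0.0137 < 0, so the root lies in [0.15625, 0.1875]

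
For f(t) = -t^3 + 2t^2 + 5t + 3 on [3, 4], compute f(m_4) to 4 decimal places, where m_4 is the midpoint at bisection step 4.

0.9822

midpoint 3.5: f = 2.125 > 0 → [3.5, 4]
midpoint 3.75: f = -2.859375 < 0 → [3.5, 3.75]
midpoint 3.625: f = -0.228516 < 0 → [3.5, 3.625]
midpoint 3.5625: f = 0.9822 > 0 → [3.5625, 3.625]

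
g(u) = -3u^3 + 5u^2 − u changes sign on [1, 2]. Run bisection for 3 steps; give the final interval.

[1.375, 1.5]

u = 1.5 gives g = -0.375, negative; keep [1, 1.5]
u = 1.25 gives g = 0.703125, positive; keep [1.25, 1.5]
u = 1.375 gives g = 0.279297, positive; keep [1.375, 1.5]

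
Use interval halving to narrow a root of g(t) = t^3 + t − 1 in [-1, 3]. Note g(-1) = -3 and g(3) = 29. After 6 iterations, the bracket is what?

[0.625, 0.6875]

t = 1 gives g = 1, positive; keep [-1, 1]
t = 0 gives g = -1, negative; keep [0, 1]
t = 0.5 gives g = -0.375, negative; keep [0.5, 1]
t = 0.75 gives g = 0.1719, positive; keep [0.5, 0.75]
t = 0.625 gives g = -0.1309, negative; keep [0.625, 0.75]
t = 0.6875 gives g = 0.0125, positive; keep [0.625, 0.6875]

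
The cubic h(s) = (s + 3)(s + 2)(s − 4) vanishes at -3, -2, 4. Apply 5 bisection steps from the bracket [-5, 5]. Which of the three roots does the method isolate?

4

h(0) = -24 < 0, so the root lies in [0, 5]
h(2.5) = -37.125 < 0, so the root lies in [2.5, 5]
h(3.75) = -9.703125 < 0, so the root lies in [3.75, 5]
h(4.375) = 17.6309 > 0, so the root lies in [3.75, 4.375]
h(4.0625) = 2.676 > 0, so the root lies in [3.75, 4.0625]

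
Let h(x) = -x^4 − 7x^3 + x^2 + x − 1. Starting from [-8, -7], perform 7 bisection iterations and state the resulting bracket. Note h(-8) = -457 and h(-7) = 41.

[-7.125, -7.1171875]

x = -7.5 gives h = -163.1875, negative; keep [-7.5, -7]
x = -7.25 gives h = -50.957031, negative; keep [-7.25, -7]
x = -7.125 gives h = -2.57251, negative; keep [-7.125, -7]
x = -7.0625 gives h = 19.7995, positive; keep [-7.125, -7.0625]
x = -7.09375 gives h = 8.7619, positive; keep [-7.125, -7.09375]
x = -7.109375 gives h = 3.132, positive; keep [-7.125, -7.109375]
x = -7.1171875 gives h = 0.2891, positive; keep [-7.125, -7.1171875]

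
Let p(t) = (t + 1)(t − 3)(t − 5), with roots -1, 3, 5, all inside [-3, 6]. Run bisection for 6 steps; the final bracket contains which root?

-1

t = 1.5 gives p = 13.125, positive; keep [-3, 1.5]
t = -0.75 gives p = 5.390625, positive; keep [-3, -0.75]
t = -1.875 gives p = -29.326172, negative; keep [-1.875, -0.75]
t = -1.3125 gives p = -8.5071, negative; keep [-1.3125, -0.75]
t = -1.03125 gives p = -0.7598, negative; keep [-1.03125, -0.75]
t = -0.890625 gives p = 2.5067, positive; keep [-1.03125, -0.890625]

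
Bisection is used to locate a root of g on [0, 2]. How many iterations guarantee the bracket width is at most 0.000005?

19

Width after n steps is 2/2^n. Need 2^n ≥ 2/0.000005 = 400000.
2^18 = 262144 < 400000 ≤ 2^19 = 524288, so n = 19.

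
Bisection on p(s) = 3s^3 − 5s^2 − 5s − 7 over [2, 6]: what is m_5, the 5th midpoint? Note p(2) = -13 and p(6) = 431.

2.625

s = 4 gives p = 85, positive; keep [2, 4]
s = 3 gives p = 14, positive; keep [2, 3]
s = 2.5 gives p = -3.875, negative; keep [2.5, 3]
s = 2.75 gives p = 3.8281, positive; keep [2.5, 2.75]
s = 2.625 gives p = -0.3145, negative; keep [2.625, 2.75]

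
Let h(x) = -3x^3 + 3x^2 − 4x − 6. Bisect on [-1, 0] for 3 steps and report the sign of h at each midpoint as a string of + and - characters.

m = -0.5, h(m) = -2.875 (−); new bracket [-1, -0.5]
m = -0.75, h(m) = -0.046875 (−); new bracket [-1, -0.75]
m = -0.875, h(m) = 1.806641 (+); new bracket [-0.875, -0.75]

--+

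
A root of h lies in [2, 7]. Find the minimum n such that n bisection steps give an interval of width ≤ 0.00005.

Width after n steps is 5/2^n. Need 2^n ≥ 5/0.00005 = 100000.
2^16 = 65536 < 100000 ≤ 2^17 = 131072, so n = 17.

17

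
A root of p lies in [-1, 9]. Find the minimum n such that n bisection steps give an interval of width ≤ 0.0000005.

25

Width after n steps is 10/2^n. Need 2^n ≥ 10/0.0000005 = 20000000.
2^24 = 16777216 < 20000000 ≤ 2^25 = 33554432, so n = 25.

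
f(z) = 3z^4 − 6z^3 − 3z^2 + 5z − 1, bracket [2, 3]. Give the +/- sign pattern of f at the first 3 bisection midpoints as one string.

midpoint 2.5: f = 16.1875 > 0 → [2, 2.5]
midpoint 2.25: f = 3.605469 > 0 → [2, 2.25]
midpoint 2.125: f = -0.323486 < 0 → [2.125, 2.25]

++-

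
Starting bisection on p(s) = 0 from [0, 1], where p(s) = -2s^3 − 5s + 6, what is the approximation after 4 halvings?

m = 0.5, p(m) = 3.25 (+); new bracket [0.5, 1]
m = 0.75, p(m) = 1.40625 (+); new bracket [0.75, 1]
m = 0.875, p(m) = 0.285156 (+); new bracket [0.875, 1]
m = 0.9375, p(m) = -0.3354 (−); new bracket [0.875, 0.9375]

0.9375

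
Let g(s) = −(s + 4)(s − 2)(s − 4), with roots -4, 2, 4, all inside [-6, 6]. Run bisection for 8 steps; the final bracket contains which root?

-4

s = 0 gives g = -32, negative; keep [-6, 0]
s = -3 gives g = -35, negative; keep [-6, -3]
s = -4.5 gives g = 27.625, positive; keep [-4.5, -3]
s = -3.75 gives g = -11.1406, negative; keep [-4.5, -3.75]
s = -4.125 gives g = 6.2207, positive; keep [-4.125, -3.75]
s = -3.9375 gives g = -2.9456, negative; keep [-4.125, -3.9375]
s = -4.03125 gives g = 1.5137, positive; keep [-4.03125, -3.9375]
s = -3.984375 gives g = -0.7466, negative; keep [-4.03125, -3.984375]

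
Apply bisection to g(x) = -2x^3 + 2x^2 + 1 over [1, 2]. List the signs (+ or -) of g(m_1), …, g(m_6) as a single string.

midpoint 1.5: g = -1.25 < 0 → [1, 1.5]
midpoint 1.25: g = 0.21875 > 0 → [1.25, 1.5]
midpoint 1.375: g = -0.417969 < 0 → [1.25, 1.375]
midpoint 1.3125: g = -0.0767 < 0 → [1.25, 1.3125]
midpoint 1.28125: g = 0.0766 > 0 → [1.28125, 1.3125]
midpoint 1.296875: g = 0.0014 > 0 → [1.296875, 1.3125]

-+--++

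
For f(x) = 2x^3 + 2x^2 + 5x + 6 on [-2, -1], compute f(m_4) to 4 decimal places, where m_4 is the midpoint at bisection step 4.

-0.4663

x = -1.5 gives f = -3.75, negative; keep [-1.5, -1]
x = -1.25 gives f = -1.03125, negative; keep [-1.25, -1]
x = -1.125 gives f = 0.058594, positive; keep [-1.25, -1.125]
x = -1.1875 gives f = -0.4663, negative; keep [-1.1875, -1.125]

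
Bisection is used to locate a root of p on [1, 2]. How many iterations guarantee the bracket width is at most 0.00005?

Width after n steps is 1/2^n. Need 2^n ≥ 1/0.00005 = 20000.
2^14 = 16384 < 20000 ≤ 2^15 = 32768, so n = 15.

15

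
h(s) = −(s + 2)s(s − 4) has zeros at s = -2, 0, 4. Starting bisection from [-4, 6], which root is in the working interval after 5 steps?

h(1) = 9 > 0, so the root lies in [1, 6]
h(3.5) = 9.625 > 0, so the root lies in [3.5, 6]
h(4.75) = -24.046875 < 0, so the root lies in [3.5, 4.75]
h(4.125) = -3.1582 < 0, so the root lies in [3.5, 4.125]
h(3.8125) = 4.155 > 0, so the root lies in [3.8125, 4.125]

4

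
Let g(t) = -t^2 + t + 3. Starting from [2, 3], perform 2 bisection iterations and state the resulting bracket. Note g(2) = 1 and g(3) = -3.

[2.25, 2.5]

m = 2.5, g(m) = -0.75 (−); new bracket [2, 2.5]
m = 2.25, g(m) = 0.1875 (+); new bracket [2.25, 2.5]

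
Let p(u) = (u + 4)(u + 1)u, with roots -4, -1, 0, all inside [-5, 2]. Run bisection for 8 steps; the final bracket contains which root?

-4

p(-1.5) = 1.875 > 0, so the root lies in [-5, -1.5]
p(-3.25) = 5.484375 > 0, so the root lies in [-5, -3.25]
p(-4.125) = -1.611328 < 0, so the root lies in [-4.125, -3.25]
p(-3.6875) = 3.0969 > 0, so the root lies in [-4.125, -3.6875]
p(-3.90625) = 1.0643 > 0, so the root lies in [-4.125, -3.90625]
p(-4.015625) = -0.1892 < 0, so the root lies in [-4.015625, -3.90625]
p(-3.9609375) = 0.4581 > 0, so the root lies in [-4.015625, -3.9609375]
p(-3.98828125) = 0.1397 > 0, so the root lies in [-4.015625, -3.98828125]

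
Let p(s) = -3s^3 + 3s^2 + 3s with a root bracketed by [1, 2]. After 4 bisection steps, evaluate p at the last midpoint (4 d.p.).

p(1.5) = 1.125 > 0, so the root lies in [1.5, 2]
p(1.75) = -1.640625 < 0, so the root lies in [1.5, 1.75]
p(1.625) = -0.076172 < 0, so the root lies in [1.5, 1.625]
p(1.5625) = 0.5676 > 0, so the root lies in [1.5625, 1.625]

0.5676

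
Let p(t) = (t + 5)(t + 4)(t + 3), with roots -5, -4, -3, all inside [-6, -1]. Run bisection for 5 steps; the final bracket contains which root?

-3

midpoint -3.5: p = -0.375 < 0 → [-3.5, -1]
midpoint -2.25: p = 3.609375 > 0 → [-3.5, -2.25]
midpoint -2.875: p = 0.298828 > 0 → [-3.5, -2.875]
midpoint -3.1875: p = -0.2761 < 0 → [-3.1875, -2.875]
midpoint -3.03125: p = -0.0596 < 0 → [-3.03125, -2.875]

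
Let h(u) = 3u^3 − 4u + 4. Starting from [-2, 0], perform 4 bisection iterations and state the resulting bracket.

[-1.5, -1.375]

m = -1, h(m) = 5 (+); new bracket [-2, -1]
m = -1.5, h(m) = -0.125 (−); new bracket [-1.5, -1]
m = -1.25, h(m) = 3.140625 (+); new bracket [-1.5, -1.25]
m = -1.375, h(m) = 1.7012 (+); new bracket [-1.5, -1.375]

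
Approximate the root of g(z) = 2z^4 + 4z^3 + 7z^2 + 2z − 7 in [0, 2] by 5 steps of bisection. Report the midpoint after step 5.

0.6875

midpoint 1: g = 8 > 0 → [0, 1]
midpoint 0.5: g = -3.625 < 0 → [0.5, 1]
midpoint 0.75: g = 0.757812 > 0 → [0.5, 0.75]
midpoint 0.625: g = -1.7339 < 0 → [0.625, 0.75]
midpoint 0.6875: g = -0.5698 < 0 → [0.6875, 0.75]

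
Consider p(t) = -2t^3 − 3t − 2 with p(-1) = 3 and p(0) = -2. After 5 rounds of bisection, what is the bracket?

[-0.5625, -0.53125]

t = -0.5 gives p = -0.25, negative; keep [-1, -0.5]
t = -0.75 gives p = 1.09375, positive; keep [-0.75, -0.5]
t = -0.625 gives p = 0.363281, positive; keep [-0.625, -0.5]
t = -0.5625 gives p = 0.0435, positive; keep [-0.5625, -0.5]
t = -0.53125 gives p = -0.1064, negative; keep [-0.5625, -0.53125]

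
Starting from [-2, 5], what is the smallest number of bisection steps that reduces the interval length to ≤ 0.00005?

18

Width after n steps is 7/2^n. Need 2^n ≥ 7/0.00005 = 140000.
2^17 = 131072 < 140000 ≤ 2^18 = 262144, so n = 18.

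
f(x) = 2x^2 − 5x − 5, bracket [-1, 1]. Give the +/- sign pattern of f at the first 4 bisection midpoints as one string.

f(0) = -5 < 0, so the root lies in [-1, 0]
f(-0.5) = -2 < 0, so the root lies in [-1, -0.5]
f(-0.75) = -0.125 < 0, so the root lies in [-1, -0.75]
f(-0.875) = 0.9062 > 0, so the root lies in [-0.875, -0.75]

---+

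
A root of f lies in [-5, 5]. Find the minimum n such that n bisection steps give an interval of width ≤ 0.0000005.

Width after n steps is 10/2^n. Need 2^n ≥ 10/0.0000005 = 20000000.
2^24 = 16777216 < 20000000 ≤ 2^25 = 33554432, so n = 25.

25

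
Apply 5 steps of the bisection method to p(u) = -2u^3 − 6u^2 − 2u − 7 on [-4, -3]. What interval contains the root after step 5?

p(-3.5) = 12.25 > 0, so the root lies in [-3.5, -3]
p(-3.25) = 4.78125 > 0, so the root lies in [-3.25, -3]
p(-3.125) = 1.691406 > 0, so the root lies in [-3.125, -3]
p(-3.0625) = 0.2974 > 0, so the root lies in [-3.0625, -3]
p(-3.03125) = -0.3632 < 0, so the root lies in [-3.0625, -3.03125]

[-3.0625, -3.03125]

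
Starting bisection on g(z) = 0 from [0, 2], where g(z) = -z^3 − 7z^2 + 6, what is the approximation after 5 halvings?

m = 1, g(m) = -2 (−); new bracket [0, 1]
m = 0.5, g(m) = 4.125 (+); new bracket [0.5, 1]
m = 0.75, g(m) = 1.640625 (+); new bracket [0.75, 1]
m = 0.875, g(m) = -0.0293 (−); new bracket [0.75, 0.875]
m = 0.8125, g(m) = 0.8425 (+); new bracket [0.8125, 0.875]

0.8125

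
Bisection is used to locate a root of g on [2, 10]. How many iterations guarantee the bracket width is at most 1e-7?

Width after n steps is 8/2^n. Need 2^n ≥ 8/1e-7 = 80000000.
2^26 = 67108864 < 80000000 ≤ 2^27 = 134217728, so n = 27.

27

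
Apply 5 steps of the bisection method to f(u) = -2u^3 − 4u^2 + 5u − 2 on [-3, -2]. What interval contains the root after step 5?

[-2.96875, -2.9375]

m = -2.5, f(m) = -8.25 (−); new bracket [-3, -2.5]
m = -2.75, f(m) = -4.40625 (−); new bracket [-3, -2.75]
m = -2.875, f(m) = -1.910156 (−); new bracket [-3, -2.875]
m = -2.9375, f(m) = -0.5083 (−); new bracket [-3, -2.9375]
m = -2.96875, f(m) = 0.2324 (+); new bracket [-2.96875, -2.9375]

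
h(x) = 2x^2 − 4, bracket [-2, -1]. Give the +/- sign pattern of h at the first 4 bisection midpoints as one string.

+--+

midpoint -1.5: h = 0.5 > 0 → [-1.5, -1]
midpoint -1.25: h = -0.875 < 0 → [-1.5, -1.25]
midpoint -1.375: h = -0.21875 < 0 → [-1.5, -1.375]
midpoint -1.4375: h = 0.1328 > 0 → [-1.4375, -1.375]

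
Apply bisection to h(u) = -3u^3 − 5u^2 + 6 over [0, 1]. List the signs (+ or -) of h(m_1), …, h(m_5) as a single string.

m = 0.5, h(m) = 4.375 (+); new bracket [0.5, 1]
m = 0.75, h(m) = 1.921875 (+); new bracket [0.75, 1]
m = 0.875, h(m) = 0.162109 (+); new bracket [0.875, 1]
m = 0.9375, h(m) = -0.8665 (−); new bracket [0.875, 0.9375]
m = 0.90625, h(m) = -0.3393 (−); new bracket [0.875, 0.90625]

+++--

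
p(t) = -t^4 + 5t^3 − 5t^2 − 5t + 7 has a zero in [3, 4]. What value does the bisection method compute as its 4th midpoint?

t = 3.5 gives p = -7.4375, negative; keep [3, 3.5]
t = 3.25 gives p = -1.988281, negative; keep [3, 3.25]
t = 3.125 gives p = -0.232666, negative; keep [3, 3.125]
t = 3.0625 gives p = 0.4436, positive; keep [3.0625, 3.125]

3.0625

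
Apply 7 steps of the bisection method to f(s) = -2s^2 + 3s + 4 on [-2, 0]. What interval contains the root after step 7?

f(-1) = -1 < 0, so the root lies in [-1, 0]
f(-0.5) = 2 > 0, so the root lies in [-1, -0.5]
f(-0.75) = 0.625 > 0, so the root lies in [-1, -0.75]
f(-0.875) = -0.1562 < 0, so the root lies in [-0.875, -0.75]
f(-0.8125) = 0.2422 > 0, so the root lies in [-0.875, -0.8125]
f(-0.84375) = 0.0449 > 0, so the root lies in [-0.875, -0.84375]
f(-0.859375) = -0.0552 < 0, so the root lies in [-0.859375, -0.84375]

[-0.859375, -0.84375]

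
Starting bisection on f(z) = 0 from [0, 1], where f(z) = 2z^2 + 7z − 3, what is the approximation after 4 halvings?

z = 0.5 gives f = 1, positive; keep [0, 0.5]
z = 0.25 gives f = -1.125, negative; keep [0.25, 0.5]
z = 0.375 gives f = -0.09375, negative; keep [0.375, 0.5]
z = 0.4375 gives f = 0.4453, positive; keep [0.375, 0.4375]

0.4375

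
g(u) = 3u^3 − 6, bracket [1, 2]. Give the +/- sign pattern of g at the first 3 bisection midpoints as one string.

m = 1.5, g(m) = 4.125 (+); new bracket [1, 1.5]
m = 1.25, g(m) = -0.140625 (−); new bracket [1.25, 1.5]
m = 1.375, g(m) = 1.798828 (+); new bracket [1.25, 1.375]

+-+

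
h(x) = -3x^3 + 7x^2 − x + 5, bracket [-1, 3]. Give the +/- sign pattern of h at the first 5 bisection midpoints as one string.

x = 1 gives h = 8, positive; keep [1, 3]
x = 2 gives h = 7, positive; keep [2, 3]
x = 2.5 gives h = -0.625, negative; keep [2, 2.5]
x = 2.25 gives h = 4.0156, positive; keep [2.25, 2.5]
x = 2.375 gives h = 1.9199, positive; keep [2.375, 2.5]

++-++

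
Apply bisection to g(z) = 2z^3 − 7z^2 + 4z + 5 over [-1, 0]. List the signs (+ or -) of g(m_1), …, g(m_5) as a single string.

+--+-

g(-0.5) = 1 > 0, so the root lies in [-1, -0.5]
g(-0.75) = -2.78125 < 0, so the root lies in [-0.75, -0.5]
g(-0.625) = -0.722656 < 0, so the root lies in [-0.625, -0.5]
g(-0.5625) = 0.1792 > 0, so the root lies in [-0.625, -0.5625]
g(-0.59375) = -0.2614 < 0, so the root lies in [-0.59375, -0.5625]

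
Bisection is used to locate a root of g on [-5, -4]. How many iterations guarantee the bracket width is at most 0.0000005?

21

Width after n steps is 1/2^n. Need 2^n ≥ 1/0.0000005 = 2000000.
2^20 = 1048576 < 2000000 ≤ 2^21 = 2097152, so n = 21.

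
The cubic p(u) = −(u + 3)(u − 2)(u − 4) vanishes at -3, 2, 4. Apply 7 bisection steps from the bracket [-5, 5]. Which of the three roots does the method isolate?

-3

u = 0 gives p = -24, negative; keep [-5, 0]
u = -2.5 gives p = -14.625, negative; keep [-5, -2.5]
u = -3.75 gives p = 33.421875, positive; keep [-3.75, -2.5]
u = -3.125 gives p = 4.5645, positive; keep [-3.125, -2.5]
u = -2.8125 gives p = -6.1472, negative; keep [-3.125, -2.8125]
u = -2.96875 gives p = -1.0821, negative; keep [-3.125, -2.96875]
u = -3.046875 gives p = 1.6671, positive; keep [-3.046875, -2.96875]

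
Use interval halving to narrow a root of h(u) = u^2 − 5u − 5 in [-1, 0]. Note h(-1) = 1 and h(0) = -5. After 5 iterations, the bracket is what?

m = -0.5, h(m) = -2.25 (−); new bracket [-1, -0.5]
m = -0.75, h(m) = -0.6875 (−); new bracket [-1, -0.75]
m = -0.875, h(m) = 0.140625 (+); new bracket [-0.875, -0.75]
m = -0.8125, h(m) = -0.2773 (−); new bracket [-0.875, -0.8125]
m = -0.84375, h(m) = -0.0693 (−); new bracket [-0.875, -0.84375]

[-0.875, -0.84375]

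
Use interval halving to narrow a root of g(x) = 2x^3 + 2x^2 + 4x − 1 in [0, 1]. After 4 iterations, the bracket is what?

[0.1875, 0.25]

g(0.5) = 1.75 > 0, so the root lies in [0, 0.5]
g(0.25) = 0.15625 > 0, so the root lies in [0, 0.25]
g(0.125) = -0.464844 < 0, so the root lies in [0.125, 0.25]
g(0.1875) = -0.1665 < 0, so the root lies in [0.1875, 0.25]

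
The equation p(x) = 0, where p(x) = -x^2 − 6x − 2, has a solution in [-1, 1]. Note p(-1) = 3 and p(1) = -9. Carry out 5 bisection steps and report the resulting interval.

x = 0 gives p = -2, negative; keep [-1, 0]
x = -0.5 gives p = 0.75, positive; keep [-0.5, 0]
x = -0.25 gives p = -0.5625, negative; keep [-0.5, -0.25]
x = -0.375 gives p = 0.1094, positive; keep [-0.375, -0.25]
x = -0.3125 gives p = -0.2227, negative; keep [-0.375, -0.3125]

[-0.375, -0.3125]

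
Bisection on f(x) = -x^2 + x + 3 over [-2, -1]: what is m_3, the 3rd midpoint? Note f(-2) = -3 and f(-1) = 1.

f(-1.5) = -0.75 < 0, so the root lies in [-1.5, -1]
f(-1.25) = 0.1875 > 0, so the root lies in [-1.5, -1.25]
f(-1.375) = -0.265625 < 0, so the root lies in [-1.375, -1.25]

-1.375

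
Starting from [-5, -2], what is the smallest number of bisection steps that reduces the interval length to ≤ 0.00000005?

26

Width after n steps is 3/2^n. Need 2^n ≥ 3/0.00000005 = 60000000.
2^25 = 33554432 < 60000000 ≤ 2^26 = 67108864, so n = 26.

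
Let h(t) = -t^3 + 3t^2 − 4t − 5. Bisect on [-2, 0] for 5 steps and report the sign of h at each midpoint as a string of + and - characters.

m = -1, h(m) = 3 (+); new bracket [-1, 0]
m = -0.5, h(m) = -2.125 (−); new bracket [-1, -0.5]
m = -0.75, h(m) = 0.109375 (+); new bracket [-0.75, -0.5]
m = -0.625, h(m) = -1.084 (−); new bracket [-0.75, -0.625]
m = -0.6875, h(m) = -0.5071 (−); new bracket [-0.75, -0.6875]

+-+--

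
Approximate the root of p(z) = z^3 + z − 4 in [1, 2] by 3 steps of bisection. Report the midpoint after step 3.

z = 1.5 gives p = 0.875, positive; keep [1, 1.5]
z = 1.25 gives p = -0.796875, negative; keep [1.25, 1.5]
z = 1.375 gives p = -0.025391, negative; keep [1.375, 1.5]

1.375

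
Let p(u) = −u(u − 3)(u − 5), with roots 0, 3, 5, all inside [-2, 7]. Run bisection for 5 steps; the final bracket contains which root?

m = 2.5, p(m) = -3.125 (−); new bracket [-2, 2.5]
m = 0.25, p(m) = -3.265625 (−); new bracket [-2, 0.25]
m = -0.875, p(m) = 19.919922 (+); new bracket [-0.875, 0.25]
m = -0.3125, p(m) = 5.4993 (+); new bracket [-0.3125, 0.25]
m = -0.03125, p(m) = 0.4766 (+); new bracket [-0.03125, 0.25]

0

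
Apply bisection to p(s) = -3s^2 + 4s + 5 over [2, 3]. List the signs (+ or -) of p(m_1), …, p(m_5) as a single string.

midpoint 2.5: p = -3.75 < 0 → [2, 2.5]
midpoint 2.25: p = -1.1875 < 0 → [2, 2.25]
midpoint 2.125: p = -0.046875 < 0 → [2, 2.125]
midpoint 2.0625: p = 0.4883 > 0 → [2.0625, 2.125]
midpoint 2.09375: p = 0.2236 > 0 → [2.09375, 2.125]

---++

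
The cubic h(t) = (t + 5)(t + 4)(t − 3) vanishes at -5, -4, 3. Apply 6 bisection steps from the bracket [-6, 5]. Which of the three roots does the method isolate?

t = -0.5 gives h = -55.125, negative; keep [-0.5, 5]
t = 2.25 gives h = -33.984375, negative; keep [2.25, 5]
t = 3.625 gives h = 41.103516, positive; keep [2.25, 3.625]
t = 2.9375 gives h = -3.4417, negative; keep [2.9375, 3.625]
t = 3.28125 gives h = 16.9588, positive; keep [2.9375, 3.28125]
t = 3.109375 gives h = 6.3058, positive; keep [2.9375, 3.109375]

3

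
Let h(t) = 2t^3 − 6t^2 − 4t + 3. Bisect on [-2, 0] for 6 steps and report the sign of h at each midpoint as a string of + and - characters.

-+++-+

midpoint -1: h = -1 < 0 → [-1, 0]
midpoint -0.5: h = 3.25 > 0 → [-1, -0.5]
midpoint -0.75: h = 1.78125 > 0 → [-1, -0.75]
midpoint -0.875: h = 0.5664 > 0 → [-1, -0.875]
midpoint -0.9375: h = -0.1714 < 0 → [-0.9375, -0.875]
midpoint -0.90625: h = 0.2087 > 0 → [-0.9375, -0.90625]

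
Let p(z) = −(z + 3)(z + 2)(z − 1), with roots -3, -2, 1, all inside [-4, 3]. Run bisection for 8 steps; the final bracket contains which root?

1

z = -0.5 gives p = 5.625, positive; keep [-0.5, 3]
z = 1.25 gives p = -3.453125, negative; keep [-0.5, 1.25]
z = 0.375 gives p = 5.009766, positive; keep [0.375, 1.25]
z = 0.8125 gives p = 2.0105, positive; keep [0.8125, 1.25]
z = 1.03125 gives p = -0.3819, negative; keep [0.8125, 1.03125]
z = 0.921875 gives p = 0.8953, positive; keep [0.921875, 1.03125]
z = 0.9765625 gives p = 0.2774, positive; keep [0.9765625, 1.03125]
z = 1.00390625 gives p = -0.047, negative; keep [0.9765625, 1.00390625]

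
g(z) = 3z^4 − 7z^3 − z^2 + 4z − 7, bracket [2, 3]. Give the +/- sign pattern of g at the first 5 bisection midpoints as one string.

+--+-

g(2.5) = 4.5625 > 0, so the root lies in [2, 2.5]
g(2.25) = -5.910156 < 0, so the root lies in [2.25, 2.5]
g(2.375) = -1.466064 < 0, so the root lies in [2.375, 2.5]
g(2.4375) = 1.3343 > 0, so the root lies in [2.375, 2.4375]
g(2.40625) = -0.1174 < 0, so the root lies in [2.40625, 2.4375]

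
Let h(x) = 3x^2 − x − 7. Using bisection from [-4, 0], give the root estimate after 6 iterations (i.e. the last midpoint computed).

midpoint -2: h = 7 > 0 → [-2, 0]
midpoint -1: h = -3 < 0 → [-2, -1]
midpoint -1.5: h = 1.25 > 0 → [-1.5, -1]
midpoint -1.25: h = -1.0625 < 0 → [-1.5, -1.25]
midpoint -1.375: h = 0.0469 > 0 → [-1.375, -1.25]
midpoint -1.3125: h = -0.5195 < 0 → [-1.375, -1.3125]

-1.3125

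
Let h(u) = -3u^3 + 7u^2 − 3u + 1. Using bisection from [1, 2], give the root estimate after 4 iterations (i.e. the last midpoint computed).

1.9375

u = 1.5 gives h = 2.125, positive; keep [1.5, 2]
u = 1.75 gives h = 1.109375, positive; keep [1.75, 2]
u = 1.875 gives h = 0.208984, positive; keep [1.875, 2]
u = 1.9375 gives h = -0.3547, negative; keep [1.875, 1.9375]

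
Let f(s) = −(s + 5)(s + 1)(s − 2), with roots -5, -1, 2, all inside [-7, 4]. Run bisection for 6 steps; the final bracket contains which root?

f(-1.5) = -6.125 < 0, so the root lies in [-7, -1.5]
f(-4.25) = -15.234375 < 0, so the root lies in [-7, -4.25]
f(-5.625) = 22.041016 > 0, so the root lies in [-5.625, -4.25]
f(-4.9375) = -1.7073 < 0, so the root lies in [-5.625, -4.9375]
f(-5.28125) = 8.7674 > 0, so the root lies in [-5.28125, -4.9375]
f(-5.109375) = 3.1954 > 0, so the root lies in [-5.109375, -4.9375]

-5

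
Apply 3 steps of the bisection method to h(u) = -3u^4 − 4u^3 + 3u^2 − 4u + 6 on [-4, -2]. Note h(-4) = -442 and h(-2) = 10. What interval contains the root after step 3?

u = -3 gives h = -90, negative; keep [-3, -2]
u = -2.5 gives h = -19.9375, negative; keep [-2.5, -2]
u = -2.25 gives h = -1.136719, negative; keep [-2.25, -2]

[-2.25, -2]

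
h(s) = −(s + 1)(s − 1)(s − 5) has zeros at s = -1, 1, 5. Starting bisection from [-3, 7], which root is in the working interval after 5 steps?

5

m = 2, h(m) = 9 (+); new bracket [2, 7]
m = 4.5, h(m) = 9.625 (+); new bracket [4.5, 7]
m = 5.75, h(m) = -24.046875 (−); new bracket [4.5, 5.75]
m = 5.125, h(m) = -3.1582 (−); new bracket [4.5, 5.125]
m = 4.8125, h(m) = 4.155 (+); new bracket [4.8125, 5.125]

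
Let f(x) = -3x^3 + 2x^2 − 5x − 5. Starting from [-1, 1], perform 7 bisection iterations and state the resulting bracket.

[-0.671875, -0.65625]

midpoint 0: f = -5 < 0 → [-1, 0]
midpoint -0.5: f = -1.625 < 0 → [-1, -0.5]
midpoint -0.75: f = 1.140625 > 0 → [-0.75, -0.5]
midpoint -0.625: f = -0.3613 < 0 → [-0.75, -0.625]
midpoint -0.6875: f = 0.3577 > 0 → [-0.6875, -0.625]
midpoint -0.65625: f = -0.0096 < 0 → [-0.6875, -0.65625]
midpoint -0.671875: f = 0.1721 > 0 → [-0.671875, -0.65625]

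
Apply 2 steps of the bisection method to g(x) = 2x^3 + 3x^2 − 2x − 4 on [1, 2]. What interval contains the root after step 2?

x = 1.5 gives g = 6.5, positive; keep [1, 1.5]
x = 1.25 gives g = 2.09375, positive; keep [1, 1.25]

[1, 1.25]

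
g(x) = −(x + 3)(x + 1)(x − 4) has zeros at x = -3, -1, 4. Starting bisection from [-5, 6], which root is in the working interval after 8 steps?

4

g(0.5) = 18.375 > 0, so the root lies in [0.5, 6]
g(3.25) = 19.921875 > 0, so the root lies in [3.25, 6]
g(4.625) = -26.806641 < 0, so the root lies in [3.25, 4.625]
g(3.9375) = 2.1409 > 0, so the root lies in [3.9375, 4.625]
g(4.28125) = -10.8152 < 0, so the root lies in [3.9375, 4.28125]
g(4.109375) = -3.973 < 0, so the root lies in [3.9375, 4.109375]
g(4.0234375) = -0.8269 < 0, so the root lies in [3.9375, 4.0234375]
g(3.98046875) = 0.679 > 0, so the root lies in [3.98046875, 4.0234375]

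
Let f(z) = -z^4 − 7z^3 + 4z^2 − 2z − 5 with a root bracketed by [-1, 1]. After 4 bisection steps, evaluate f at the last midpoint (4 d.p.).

-0.6311

m = 0, f(m) = -5 (−); new bracket [-1, 0]
m = -0.5, f(m) = -2.1875 (−); new bracket [-1, -0.5]
m = -0.75, f(m) = 1.386719 (+); new bracket [-0.75, -0.5]
m = -0.625, f(m) = -0.6311 (−); new bracket [-0.75, -0.625]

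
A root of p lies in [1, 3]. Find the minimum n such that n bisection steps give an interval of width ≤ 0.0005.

Width after n steps is 2/2^n. Need 2^n ≥ 2/0.0005 = 4000.
2^11 = 2048 < 4000 ≤ 2^12 = 4096, so n = 12.

12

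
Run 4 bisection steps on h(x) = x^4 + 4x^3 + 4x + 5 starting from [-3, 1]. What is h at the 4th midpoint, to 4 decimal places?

0.6289

midpoint -1: h = -2 < 0 → [-1, 1]
midpoint 0: h = 5 > 0 → [-1, 0]
midpoint -0.5: h = 2.5625 > 0 → [-1, -0.5]
midpoint -0.75: h = 0.6289 > 0 → [-1, -0.75]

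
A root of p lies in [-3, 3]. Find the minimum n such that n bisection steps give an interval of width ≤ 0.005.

11

Width after n steps is 6/2^n. Need 2^n ≥ 6/0.005 = 1200.
2^10 = 1024 < 1200 ≤ 2^11 = 2048, so n = 11.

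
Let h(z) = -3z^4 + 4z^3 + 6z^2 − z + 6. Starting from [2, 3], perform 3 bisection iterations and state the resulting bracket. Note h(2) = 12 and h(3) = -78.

midpoint 2.5: h = -13.6875 < 0 → [2, 2.5]
midpoint 2.25: h = 2.800781 > 0 → [2.25, 2.5]
midpoint 2.375: h = -4.395264 < 0 → [2.25, 2.375]

[2.25, 2.375]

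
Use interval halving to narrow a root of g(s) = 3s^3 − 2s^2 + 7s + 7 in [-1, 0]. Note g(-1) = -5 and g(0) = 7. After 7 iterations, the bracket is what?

g(-0.5) = 2.625 > 0, so the root lies in [-1, -0.5]
g(-0.75) = -0.640625 < 0, so the root lies in [-0.75, -0.5]
g(-0.625) = 1.111328 > 0, so the root lies in [-0.75, -0.625]
g(-0.6875) = 0.2673 > 0, so the root lies in [-0.75, -0.6875]
g(-0.71875) = -0.1784 < 0, so the root lies in [-0.71875, -0.6875]
g(-0.703125) = 0.0465 > 0, so the root lies in [-0.71875, -0.703125]
g(-0.7109375) = -0.0654 < 0, so the root lies in [-0.7109375, -0.703125]

[-0.7109375, -0.703125]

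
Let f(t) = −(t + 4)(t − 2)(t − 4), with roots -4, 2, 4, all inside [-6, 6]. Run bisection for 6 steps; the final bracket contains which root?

-4

f(0) = -32 < 0, so the root lies in [-6, 0]
f(-3) = -35 < 0, so the root lies in [-6, -3]
f(-4.5) = 27.625 > 0, so the root lies in [-4.5, -3]
f(-3.75) = -11.1406 < 0, so the root lies in [-4.5, -3.75]
f(-4.125) = 6.2207 > 0, so the root lies in [-4.125, -3.75]
f(-3.9375) = -2.9456 < 0, so the root lies in [-4.125, -3.9375]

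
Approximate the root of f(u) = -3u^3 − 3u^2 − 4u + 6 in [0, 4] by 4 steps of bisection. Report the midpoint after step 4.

0.75

u = 2 gives f = -38, negative; keep [0, 2]
u = 1 gives f = -4, negative; keep [0, 1]
u = 0.5 gives f = 2.875, positive; keep [0.5, 1]
u = 0.75 gives f = 0.0469, positive; keep [0.75, 1]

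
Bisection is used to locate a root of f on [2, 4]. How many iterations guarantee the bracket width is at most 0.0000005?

22

Width after n steps is 2/2^n. Need 2^n ≥ 2/0.0000005 = 4000000.
2^21 = 2097152 < 4000000 ≤ 2^22 = 4194304, so n = 22.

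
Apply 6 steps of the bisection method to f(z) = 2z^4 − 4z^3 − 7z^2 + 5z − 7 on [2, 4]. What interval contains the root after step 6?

f(3) = -1 < 0, so the root lies in [3, 4]
f(3.5) = 53.375 > 0, so the root lies in [3, 3.5]
f(3.25) = 21.132812 > 0, so the root lies in [3, 3.25]
f(3.125) = 8.9302 > 0, so the root lies in [3, 3.125]
f(3.0625) = 3.6963 > 0, so the root lies in [3, 3.0625]
f(3.03125) = 1.2828 > 0, so the root lies in [3, 3.03125]

[3, 3.03125]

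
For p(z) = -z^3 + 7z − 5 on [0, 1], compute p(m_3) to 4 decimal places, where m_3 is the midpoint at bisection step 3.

0.4551

z = 0.5 gives p = -1.625, negative; keep [0.5, 1]
z = 0.75 gives p = -0.171875, negative; keep [0.75, 1]
z = 0.875 gives p = 0.455078, positive; keep [0.75, 0.875]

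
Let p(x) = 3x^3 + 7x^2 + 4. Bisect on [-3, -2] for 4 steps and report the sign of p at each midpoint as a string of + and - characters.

midpoint -2.5: p = 0.875 > 0 → [-3, -2.5]
midpoint -2.75: p = -5.453125 < 0 → [-2.75, -2.5]
midpoint -2.625: p = -2.029297 < 0 → [-2.625, -2.5]
midpoint -2.5625: p = -0.5144 < 0 → [-2.5625, -2.5]

+---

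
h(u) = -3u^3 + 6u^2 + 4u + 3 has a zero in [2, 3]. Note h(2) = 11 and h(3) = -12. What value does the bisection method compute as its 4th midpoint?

2.6875

m = 2.5, h(m) = 3.625 (+); new bracket [2.5, 3]
m = 2.75, h(m) = -3.015625 (−); new bracket [2.5, 2.75]
m = 2.625, h(m) = 0.580078 (+); new bracket [2.625, 2.75]
m = 2.6875, h(m) = -1.1467 (−); new bracket [2.625, 2.6875]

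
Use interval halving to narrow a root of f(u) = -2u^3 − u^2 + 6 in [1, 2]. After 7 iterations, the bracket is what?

f(1.5) = -3 < 0, so the root lies in [1, 1.5]
f(1.25) = 0.53125 > 0, so the root lies in [1.25, 1.5]
f(1.375) = -1.089844 < 0, so the root lies in [1.25, 1.375]
f(1.3125) = -0.2446 < 0, so the root lies in [1.25, 1.3125]
f(1.28125) = 0.1518 > 0, so the root lies in [1.28125, 1.3125]
f(1.296875) = -0.0443 < 0, so the root lies in [1.28125, 1.296875]
f(1.2890625) = 0.0543 > 0, so the root lies in [1.2890625, 1.296875]

[1.2890625, 1.296875]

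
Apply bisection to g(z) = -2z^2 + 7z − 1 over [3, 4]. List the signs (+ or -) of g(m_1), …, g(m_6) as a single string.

midpoint 3.5: g = -1 < 0 → [3, 3.5]
midpoint 3.25: g = 0.625 > 0 → [3.25, 3.5]
midpoint 3.375: g = -0.15625 < 0 → [3.25, 3.375]
midpoint 3.3125: g = 0.2422 > 0 → [3.3125, 3.375]
midpoint 3.34375: g = 0.0449 > 0 → [3.34375, 3.375]
midpoint 3.359375: g = -0.0552 < 0 → [3.34375, 3.359375]

-+-++-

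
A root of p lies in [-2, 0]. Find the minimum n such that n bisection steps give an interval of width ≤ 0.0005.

Width after n steps is 2/2^n. Need 2^n ≥ 2/0.0005 = 4000.
2^11 = 2048 < 4000 ≤ 2^12 = 4096, so n = 12.

12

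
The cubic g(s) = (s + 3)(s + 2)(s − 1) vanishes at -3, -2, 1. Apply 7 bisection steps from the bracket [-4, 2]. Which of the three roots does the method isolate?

1

s = -1 gives g = -4, negative; keep [-1, 2]
s = 0.5 gives g = -4.375, negative; keep [0.5, 2]
s = 1.25 gives g = 3.453125, positive; keep [0.5, 1.25]
s = 0.875 gives g = -1.3926, negative; keep [0.875, 1.25]
s = 1.0625 gives g = 0.7776, positive; keep [0.875, 1.0625]
s = 0.96875 gives g = -0.3682, negative; keep [0.96875, 1.0625]
s = 1.015625 gives g = 0.1892, positive; keep [0.96875, 1.015625]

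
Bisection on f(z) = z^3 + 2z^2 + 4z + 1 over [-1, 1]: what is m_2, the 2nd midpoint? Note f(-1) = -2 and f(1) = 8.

midpoint 0: f = 1 > 0 → [-1, 0]
midpoint -0.5: f = -0.625 < 0 → [-0.5, 0]

-0.5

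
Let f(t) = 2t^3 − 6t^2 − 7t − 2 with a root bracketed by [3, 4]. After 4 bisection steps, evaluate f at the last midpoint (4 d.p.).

-0.4927

m = 3.5, f(m) = -14.25 (−); new bracket [3.5, 4]
m = 3.75, f(m) = -7.15625 (−); new bracket [3.75, 4]
m = 3.875, f(m) = -2.847656 (−); new bracket [3.875, 4]
m = 3.9375, f(m) = -0.4927 (−); new bracket [3.9375, 4]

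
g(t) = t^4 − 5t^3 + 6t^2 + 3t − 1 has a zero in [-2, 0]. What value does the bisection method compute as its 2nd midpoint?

t = -1 gives g = 8, positive; keep [-1, 0]
t = -0.5 gives g = -0.3125, negative; keep [-1, -0.5]

-0.5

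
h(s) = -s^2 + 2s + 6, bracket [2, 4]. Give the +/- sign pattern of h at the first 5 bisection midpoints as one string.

++-+-

s = 3 gives h = 3, positive; keep [3, 4]
s = 3.5 gives h = 0.75, positive; keep [3.5, 4]
s = 3.75 gives h = -0.5625, negative; keep [3.5, 3.75]
s = 3.625 gives h = 0.1094, positive; keep [3.625, 3.75]
s = 3.6875 gives h = -0.2227, negative; keep [3.625, 3.6875]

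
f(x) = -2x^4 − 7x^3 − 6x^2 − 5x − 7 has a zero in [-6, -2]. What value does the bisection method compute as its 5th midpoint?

-2.375

m = -4, f(m) = -147 (−); new bracket [-4, -2]
m = -3, f(m) = -19 (−); new bracket [-3, -2]
m = -2.5, f(m) = -0.75 (−); new bracket [-2.5, -2]
m = -2.25, f(m) = 2.3516 (+); new bracket [-2.5, -2.25]
m = -2.375, f(m) = 1.1733 (+); new bracket [-2.5, -2.375]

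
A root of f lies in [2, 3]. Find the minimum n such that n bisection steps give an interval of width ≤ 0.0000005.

Width after n steps is 1/2^n. Need 2^n ≥ 1/0.0000005 = 2000000.
2^20 = 1048576 < 2000000 ≤ 2^21 = 2097152, so n = 21.

21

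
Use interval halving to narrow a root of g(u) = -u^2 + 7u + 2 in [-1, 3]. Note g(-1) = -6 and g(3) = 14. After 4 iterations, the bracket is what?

m = 1, g(m) = 8 (+); new bracket [-1, 1]
m = 0, g(m) = 2 (+); new bracket [-1, 0]
m = -0.5, g(m) = -1.75 (−); new bracket [-0.5, 0]
m = -0.25, g(m) = 0.1875 (+); new bracket [-0.5, -0.25]

[-0.5, -0.25]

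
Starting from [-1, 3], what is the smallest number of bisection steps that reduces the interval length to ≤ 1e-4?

16

Width after n steps is 4/2^n. Need 2^n ≥ 4/1e-4 = 40000.
2^15 = 32768 < 40000 ≤ 2^16 = 65536, so n = 16.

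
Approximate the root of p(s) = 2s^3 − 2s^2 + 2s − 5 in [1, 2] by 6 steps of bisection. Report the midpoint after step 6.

s = 1.5 gives p = 0.25, positive; keep [1, 1.5]
s = 1.25 gives p = -1.71875, negative; keep [1.25, 1.5]
s = 1.375 gives p = -0.832031, negative; keep [1.375, 1.5]
s = 1.4375 gives p = -0.3169, negative; keep [1.4375, 1.5]
s = 1.46875 gives p = -0.0401, negative; keep [1.46875, 1.5]
s = 1.484375 gives p = 0.1033, positive; keep [1.46875, 1.484375]

1.484375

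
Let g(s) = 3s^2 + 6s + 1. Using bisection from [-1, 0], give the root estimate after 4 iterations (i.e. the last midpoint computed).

m = -0.5, g(m) = -1.25 (−); new bracket [-0.5, 0]
m = -0.25, g(m) = -0.3125 (−); new bracket [-0.25, 0]
m = -0.125, g(m) = 0.296875 (+); new bracket [-0.25, -0.125]
m = -0.1875, g(m) = -0.0195 (−); new bracket [-0.1875, -0.125]

-0.1875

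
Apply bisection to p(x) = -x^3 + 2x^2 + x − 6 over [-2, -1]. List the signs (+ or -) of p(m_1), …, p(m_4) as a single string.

+---

midpoint -1.5: p = 0.375 > 0 → [-1.5, -1]
midpoint -1.25: p = -2.171875 < 0 → [-1.5, -1.25]
midpoint -1.375: p = -0.994141 < 0 → [-1.5, -1.375]
midpoint -1.4375: p = -0.3342 < 0 → [-1.5, -1.4375]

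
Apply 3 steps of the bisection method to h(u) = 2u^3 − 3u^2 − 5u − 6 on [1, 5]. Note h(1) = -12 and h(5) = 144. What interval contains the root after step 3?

[2.5, 3]

h(3) = 6 > 0, so the root lies in [1, 3]
h(2) = -12 < 0, so the root lies in [2, 3]
h(2.5) = -6 < 0, so the root lies in [2.5, 3]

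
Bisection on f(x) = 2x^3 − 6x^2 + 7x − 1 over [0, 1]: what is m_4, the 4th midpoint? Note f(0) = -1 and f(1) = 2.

f(0.5) = 1.25 > 0, so the root lies in [0, 0.5]
f(0.25) = 0.40625 > 0, so the root lies in [0, 0.25]
f(0.125) = -0.214844 < 0, so the root lies in [0.125, 0.25]
f(0.1875) = 0.1147 > 0, so the root lies in [0.125, 0.1875]

0.1875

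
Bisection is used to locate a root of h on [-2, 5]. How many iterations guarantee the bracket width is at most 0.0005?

14

Width after n steps is 7/2^n. Need 2^n ≥ 7/0.0005 = 14000.
2^13 = 8192 < 14000 ≤ 2^14 = 16384, so n = 14.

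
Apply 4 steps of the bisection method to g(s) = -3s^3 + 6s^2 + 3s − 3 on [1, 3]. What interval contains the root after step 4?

[2.125, 2.25]

m = 2, g(m) = 3 (+); new bracket [2, 3]
m = 2.5, g(m) = -4.875 (−); new bracket [2, 2.5]
m = 2.25, g(m) = -0.046875 (−); new bracket [2, 2.25]
m = 2.125, g(m) = 1.6816 (+); new bracket [2.125, 2.25]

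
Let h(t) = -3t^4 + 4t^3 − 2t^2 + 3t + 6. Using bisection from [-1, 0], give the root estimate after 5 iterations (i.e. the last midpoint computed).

t = -0.5 gives h = 3.3125, positive; keep [-1, -0.5]
t = -0.75 gives h = -0.011719, negative; keep [-0.75, -0.5]
t = -0.625 gives h = 1.909424, positive; keep [-0.75, -0.625]
t = -0.6875 gives h = 1.0222, positive; keep [-0.75, -0.6875]
t = -0.71875 gives h = 0.5247, positive; keep [-0.75, -0.71875]

-0.71875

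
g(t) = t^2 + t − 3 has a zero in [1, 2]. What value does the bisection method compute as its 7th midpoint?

g(1.5) = 0.75 > 0, so the root lies in [1, 1.5]
g(1.25) = -0.1875 < 0, so the root lies in [1.25, 1.5]
g(1.375) = 0.265625 > 0, so the root lies in [1.25, 1.375]
g(1.3125) = 0.0352 > 0, so the root lies in [1.25, 1.3125]
g(1.28125) = -0.0771 < 0, so the root lies in [1.28125, 1.3125]
g(1.296875) = -0.0212 < 0, so the root lies in [1.296875, 1.3125]
g(1.3046875) = 0.0069 > 0, so the root lies in [1.296875, 1.3046875]

1.3046875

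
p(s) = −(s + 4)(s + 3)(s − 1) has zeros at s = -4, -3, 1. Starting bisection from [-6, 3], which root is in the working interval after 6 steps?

s = -1.5 gives p = 9.375, positive; keep [-1.5, 3]
s = 0.75 gives p = 4.453125, positive; keep [0.75, 3]
s = 1.875 gives p = -25.060547, negative; keep [0.75, 1.875]
s = 1.3125 gives p = -7.1594, negative; keep [0.75, 1.3125]
s = 1.03125 gives p = -0.6338, negative; keep [0.75, 1.03125]
s = 0.890625 gives p = 2.0811, positive; keep [0.890625, 1.03125]

1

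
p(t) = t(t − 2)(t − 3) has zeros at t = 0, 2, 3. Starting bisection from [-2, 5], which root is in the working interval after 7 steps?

p(1.5) = 1.125 > 0, so the root lies in [-2, 1.5]
p(-0.25) = -1.828125 < 0, so the root lies in [-0.25, 1.5]
p(0.625) = 2.041016 > 0, so the root lies in [-0.25, 0.625]
p(0.1875) = 0.9558 > 0, so the root lies in [-0.25, 0.1875]
p(-0.03125) = -0.1924 < 0, so the root lies in [-0.03125, 0.1875]
p(0.078125) = 0.4387 > 0, so the root lies in [-0.03125, 0.078125]
p(0.0234375) = 0.1379 > 0, so the root lies in [-0.03125, 0.0234375]

0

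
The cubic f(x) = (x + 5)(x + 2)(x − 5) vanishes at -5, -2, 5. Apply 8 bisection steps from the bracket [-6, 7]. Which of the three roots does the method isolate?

midpoint 0.5: f = -61.875 < 0 → [0.5, 7]
midpoint 3.75: f = -62.890625 < 0 → [3.75, 7]
midpoint 5.375: f = 28.693359 > 0 → [3.75, 5.375]
midpoint 4.5625: f = -27.4548 < 0 → [4.5625, 5.375]
midpoint 4.96875: f = -2.1709 < 0 → [4.96875, 5.375]
midpoint 5.171875: f = 12.5385 > 0 → [4.96875, 5.171875]
midpoint 5.0703125: f = 5.0063 > 0 → [4.96875, 5.0703125]
midpoint 5.01953125: f = 1.3737 > 0 → [4.96875, 5.01953125]

5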